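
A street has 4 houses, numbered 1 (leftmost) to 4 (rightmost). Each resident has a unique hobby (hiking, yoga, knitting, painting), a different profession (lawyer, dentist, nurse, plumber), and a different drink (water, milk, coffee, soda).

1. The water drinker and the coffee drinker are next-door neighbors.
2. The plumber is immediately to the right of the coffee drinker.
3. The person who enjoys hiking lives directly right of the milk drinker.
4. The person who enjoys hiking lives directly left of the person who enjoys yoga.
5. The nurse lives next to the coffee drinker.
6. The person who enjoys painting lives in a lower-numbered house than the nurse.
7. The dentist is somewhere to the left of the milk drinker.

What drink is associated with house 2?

milk

Clue 3 places the person who enjoys hiking in house 3.
By clue 3, the milk drinker is in house 2.
From clue 4, the person who enjoys yoga must be in house 4.
From clue 7, the dentist must be in house 1.
From clue 1, the water drinker must be in house 4.
Clue 1: the coffee drinker is in house 3.
The plumber is in house 4 (clue 2).
House 3 profession: only lawyer fits.
That leaves soda as the drink for house 1.
Clue 6 places the person who enjoys painting in house 1.
That leaves knitting as the hobby for house 2.
That leaves nurse as the profession for house 2.
So: house 1 = painting/dentist/soda, house 2 = knitting/nurse/milk, house 3 = hiking/lawyer/coffee, house 4 = yoga/plumber/water.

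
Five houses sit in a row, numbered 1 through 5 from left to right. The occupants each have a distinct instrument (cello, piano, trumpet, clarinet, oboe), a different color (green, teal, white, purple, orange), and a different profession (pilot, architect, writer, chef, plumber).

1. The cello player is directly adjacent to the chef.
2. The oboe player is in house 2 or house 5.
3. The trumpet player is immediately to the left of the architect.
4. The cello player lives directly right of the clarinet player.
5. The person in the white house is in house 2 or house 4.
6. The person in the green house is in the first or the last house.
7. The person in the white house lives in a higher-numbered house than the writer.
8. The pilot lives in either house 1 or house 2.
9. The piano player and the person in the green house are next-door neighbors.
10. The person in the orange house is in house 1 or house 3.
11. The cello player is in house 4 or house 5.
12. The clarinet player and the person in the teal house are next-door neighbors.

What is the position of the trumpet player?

1

House 1's instrument must be trumpet (nothing else left).
The only instrument still possible for house 3 is clarinet.
By clue 3, the architect is in house 2.
From clue 4, the cello player must be in house 4.
The only instrument still possible for house 2 is piano.
The only instrument still possible for house 5 is oboe.
Clue 9 places the person in the green house in house 1.
The only color still possible for house 3 is orange.
House 5 color: only purple fits.
House 1's profession must be pilot (nothing else left).
That leaves writer as the profession for house 3.
That leaves plumber as the profession for house 4.
House 5 profession: only chef fits.
Clue 7 places the person in the white house in house 4.
House 2 color: only teal fits.
So: house 1 = trumpet/green/pilot, house 2 = piano/teal/architect, house 3 = clarinet/orange/writer, house 4 = cello/white/plumber, house 5 = oboe/purple/chef.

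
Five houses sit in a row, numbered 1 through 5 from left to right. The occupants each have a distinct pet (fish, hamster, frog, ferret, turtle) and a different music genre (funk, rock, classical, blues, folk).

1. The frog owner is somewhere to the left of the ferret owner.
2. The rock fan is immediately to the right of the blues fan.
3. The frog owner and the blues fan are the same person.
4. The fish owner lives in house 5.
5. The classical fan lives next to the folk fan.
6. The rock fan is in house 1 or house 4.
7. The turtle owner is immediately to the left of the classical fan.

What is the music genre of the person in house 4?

Clue 4 places the fish owner in house 5.
Clue 6 places the rock fan in house 4.
By clue 2, the blues fan is in house 3.
Clue 3 places the frog owner in house 3.
House 5 music genre: only funk fits.
Clue 1: the ferret owner is in house 4.
By clue 5, the folk fan is in house 1.
Clue 7 places the turtle owner in house 1.
House 2's pet must be hamster (nothing else left).
House 2 music genre: only classical fits.
So: house 1 = turtle/folk, house 2 = hamster/classical, house 3 = frog/blues, house 4 = ferret/rock, house 5 = fish/funk.

rock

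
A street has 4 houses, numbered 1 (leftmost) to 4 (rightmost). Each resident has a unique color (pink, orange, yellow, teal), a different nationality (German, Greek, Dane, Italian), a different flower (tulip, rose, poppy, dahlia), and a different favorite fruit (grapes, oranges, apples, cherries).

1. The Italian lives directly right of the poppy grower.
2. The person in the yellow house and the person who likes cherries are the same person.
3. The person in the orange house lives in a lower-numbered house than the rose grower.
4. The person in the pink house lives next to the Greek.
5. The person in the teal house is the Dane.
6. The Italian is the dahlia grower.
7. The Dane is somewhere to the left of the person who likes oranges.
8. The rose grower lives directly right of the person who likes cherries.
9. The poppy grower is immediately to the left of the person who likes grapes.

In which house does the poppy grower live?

1

House 4's color must be pink (nothing else left).
The Greek is in house 3 (clue 4).
The person in the teal house is narrowed to house 1 or 2; consider each.
Placing it in house 2 leads to a contradiction, so it's in house 1.
Clue 5: the Dane is in house 1.
That leaves apples as the favorite fruit for house 1.
The person in the orange house is narrowed to house 2 or 3; consider each.
Placing it in house 3 leads to a contradiction, so it's in house 2.
The only color still possible for house 3 is yellow.
By clue 2, the person who likes cherries is in house 3.
From clue 8, the rose grower must be in house 4.
That leaves dahlia as the flower for house 2.
From clue 6, the Italian must be in house 2.
So house 4 gets German for nationality.
From clue 1, the poppy grower must be in house 1.
From clue 9, the person who likes grapes must be in house 2.
That leaves tulip as the flower for house 3.
House 4 favorite fruit: only oranges fits.
So: house 1 = teal/Dane/poppy/apples, house 2 = orange/Italian/dahlia/grapes, house 3 = yellow/Greek/tulip/cherries, house 4 = pink/German/rose/oranges.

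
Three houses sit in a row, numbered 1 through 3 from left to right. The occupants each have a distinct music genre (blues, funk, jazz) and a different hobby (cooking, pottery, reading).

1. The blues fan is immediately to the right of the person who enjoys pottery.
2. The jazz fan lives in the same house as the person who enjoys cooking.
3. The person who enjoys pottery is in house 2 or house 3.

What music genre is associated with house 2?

From clue 3, the person who enjoys pottery must be in house 2.
Clue 1: the blues fan is in house 3.
So house 1 gets jazz for music genre.
House 2 music genre: only funk fits.
From clue 2, the person who enjoys cooking must be in house 1.
The only hobby still possible for house 3 is reading.
So: house 1 = jazz/cooking, house 2 = funk/pottery, house 3 = blues/reading.

funk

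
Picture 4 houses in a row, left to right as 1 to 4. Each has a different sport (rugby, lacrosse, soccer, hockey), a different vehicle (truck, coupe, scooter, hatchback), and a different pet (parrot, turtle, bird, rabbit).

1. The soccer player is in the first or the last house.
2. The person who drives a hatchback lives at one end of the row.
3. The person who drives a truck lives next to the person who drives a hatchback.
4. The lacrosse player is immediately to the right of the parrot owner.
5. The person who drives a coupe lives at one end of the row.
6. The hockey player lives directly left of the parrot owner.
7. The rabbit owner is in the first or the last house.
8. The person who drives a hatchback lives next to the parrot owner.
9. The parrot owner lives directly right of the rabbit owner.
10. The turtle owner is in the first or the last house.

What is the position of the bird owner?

From clue 9, the parrot owner must be in house 2.
From clue 9, the rabbit owner must be in house 1.
That leaves bird as the pet for house 3.
That leaves turtle as the pet for house 4.
Clue 4: the lacrosse player is in house 3.
From clue 6, the hockey player must be in house 1.
The person who drives a hatchback is in house 1 (clue 8).
The only sport still possible for house 2 is rugby.
House 4's sport must be soccer (nothing else left).
The person who drives a truck is in house 2 (clue 3).
The only vehicle still possible for house 3 is scooter.
So house 4 gets coupe for vehicle.
So: house 1 = hockey/hatchback/rabbit, house 2 = rugby/truck/parrot, house 3 = lacrosse/scooter/bird, house 4 = soccer/coupe/turtle.

3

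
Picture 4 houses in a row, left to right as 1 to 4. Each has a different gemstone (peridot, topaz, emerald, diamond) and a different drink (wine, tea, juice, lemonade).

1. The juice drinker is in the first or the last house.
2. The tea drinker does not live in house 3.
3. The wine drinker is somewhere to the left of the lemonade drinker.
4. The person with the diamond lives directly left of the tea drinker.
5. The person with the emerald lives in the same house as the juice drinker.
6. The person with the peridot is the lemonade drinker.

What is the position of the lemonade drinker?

The person with the diamond is narrowed to house 1 or 3; consider each.
Placing it in house 3 leads to a contradiction, so it's in house 1.
The tea drinker is in house 2 (clue 4).
The juice drinker is in house 4 (clue 5).
House 2 gemstone: only topaz fits.
That leaves peridot as the gemstone for house 3.
The only gemstone still possible for house 4 is emerald.
So house 1 gets wine for drink.
House 3 drink: only lemonade fits.
So: house 1 = diamond/wine, house 2 = topaz/tea, house 3 = peridot/lemonade, house 4 = emerald/juice.

3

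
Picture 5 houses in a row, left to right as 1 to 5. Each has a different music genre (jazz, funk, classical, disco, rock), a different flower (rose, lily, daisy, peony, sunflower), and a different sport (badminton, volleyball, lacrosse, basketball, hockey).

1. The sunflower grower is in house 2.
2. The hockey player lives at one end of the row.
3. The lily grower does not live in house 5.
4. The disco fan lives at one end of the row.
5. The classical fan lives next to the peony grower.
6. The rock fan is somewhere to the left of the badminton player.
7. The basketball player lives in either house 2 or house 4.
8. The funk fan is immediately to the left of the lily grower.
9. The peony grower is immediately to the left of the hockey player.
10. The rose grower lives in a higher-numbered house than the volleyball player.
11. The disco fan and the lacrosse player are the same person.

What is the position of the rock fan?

The sunflower grower is in house 2 (clue 1).
From clue 9, the peony grower must be in house 4.
Clue 9: the hockey player is in house 5.
That leaves daisy as the flower for house 1.
House 5's flower must be rose (nothing else left).
By clue 8, the funk fan is in house 2.
By clue 11, the disco fan is in house 1.
That leaves rock as the music genre for house 3.
House 4 music genre: only jazz fits.
The only music genre still possible for house 5 is classical.
The only flower still possible for house 3 is lily.
House 1's sport must be lacrosse (nothing else left).
Clue 6: the badminton player is in house 4.
So house 2 gets basketball for sport.
House 3 sport: only volleyball fits.
So: house 1 = disco/daisy/lacrosse, house 2 = funk/sunflower/basketball, house 3 = rock/lily/volleyball, house 4 = jazz/peony/badminton, house 5 = classical/rose/hockey.

3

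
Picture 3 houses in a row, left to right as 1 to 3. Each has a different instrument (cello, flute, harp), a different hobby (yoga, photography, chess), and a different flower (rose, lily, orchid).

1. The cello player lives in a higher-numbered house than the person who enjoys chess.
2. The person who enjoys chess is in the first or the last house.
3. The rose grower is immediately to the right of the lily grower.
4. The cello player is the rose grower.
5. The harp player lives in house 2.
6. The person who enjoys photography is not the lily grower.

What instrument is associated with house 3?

cello

By clue 2, the person who enjoys chess is in house 1.
By clue 5, the harp player is in house 2.
So house 1 gets flute for instrument.
So house 3 gets cello for instrument.
By clue 4, the rose grower is in house 3.
The lily grower is in house 2 (clue 3).
Clue 6 places the person who enjoys photography in house 3.
House 2 hobby: only yoga fits.
House 1's flower must be orchid (nothing else left).
So: house 1 = flute/chess/orchid, house 2 = harp/yoga/lily, house 3 = cello/photography/rose.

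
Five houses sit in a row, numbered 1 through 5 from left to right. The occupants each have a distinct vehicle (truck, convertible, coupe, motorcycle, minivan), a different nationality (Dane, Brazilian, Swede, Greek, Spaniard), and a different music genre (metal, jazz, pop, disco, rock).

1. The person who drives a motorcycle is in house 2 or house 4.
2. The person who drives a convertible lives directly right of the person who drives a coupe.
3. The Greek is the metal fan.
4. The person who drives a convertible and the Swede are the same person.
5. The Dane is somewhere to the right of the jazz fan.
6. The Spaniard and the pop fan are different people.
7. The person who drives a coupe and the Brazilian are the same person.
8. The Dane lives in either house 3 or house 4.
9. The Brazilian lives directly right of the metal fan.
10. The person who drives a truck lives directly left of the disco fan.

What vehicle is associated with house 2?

The person who drives a motorcycle is narrowed to house 2 or 4; consider each.
Placing it in house 2 leads to a contradiction, so it's in house 4.
From clue 2, the person who drives a convertible must be in house 3.
Clue 2: the person who drives a coupe is in house 2.
Clue 4 places the Swede in house 3.
By clue 7, the Brazilian is in house 2.
From clue 9, the metal fan must be in house 1.
House 5 vehicle: only minivan fits.
So house 1 gets Greek for nationality.
So house 5 gets Spaniard for nationality.
By clue 10, the disco fan is in house 2.
So house 1 gets truck for vehicle.
So house 4 gets Dane for nationality.
So house 5 gets rock for music genre.
The only music genre still possible for house 3 is jazz.
The only music genre still possible for house 4 is pop.
So: house 1 = truck/Greek/metal, house 2 = coupe/Brazilian/disco, house 3 = convertible/Swede/jazz, house 4 = motorcycle/Dane/pop, house 5 = minivan/Spaniard/rock.

coupe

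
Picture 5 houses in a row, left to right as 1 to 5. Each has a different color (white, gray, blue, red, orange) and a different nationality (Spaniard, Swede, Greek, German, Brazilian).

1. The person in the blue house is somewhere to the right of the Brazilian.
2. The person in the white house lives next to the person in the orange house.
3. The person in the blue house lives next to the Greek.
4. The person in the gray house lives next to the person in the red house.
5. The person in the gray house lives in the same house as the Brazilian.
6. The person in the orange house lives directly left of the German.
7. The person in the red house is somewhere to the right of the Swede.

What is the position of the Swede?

1

The person in the blue house is narrowed to house 2 or 3 or 4 or 5; consider each.
Placing it in house 2 and house 3 and house 4 leads to a contradiction, so it's in house 5.
By clue 3, the Greek is in house 4.
The person in the gray house is narrowed to house 1 or 2 or 3; consider each.
Placing it in house 1 and house 2 leads to a contradiction, so it's in house 3.
By clue 5, the Brazilian is in house 3.
Clue 6 places the person in the orange house in house 1.
Clue 6 places the German in house 2.
That leaves red as the color for house 4.
The only nationality still possible for house 5 is Spaniard.
So house 2 gets white for color.
House 1 nationality: only Swede fits.
So: house 1 = orange/Swede, house 2 = white/German, house 3 = gray/Brazilian, house 4 = red/Greek, house 5 = blue/Spaniard.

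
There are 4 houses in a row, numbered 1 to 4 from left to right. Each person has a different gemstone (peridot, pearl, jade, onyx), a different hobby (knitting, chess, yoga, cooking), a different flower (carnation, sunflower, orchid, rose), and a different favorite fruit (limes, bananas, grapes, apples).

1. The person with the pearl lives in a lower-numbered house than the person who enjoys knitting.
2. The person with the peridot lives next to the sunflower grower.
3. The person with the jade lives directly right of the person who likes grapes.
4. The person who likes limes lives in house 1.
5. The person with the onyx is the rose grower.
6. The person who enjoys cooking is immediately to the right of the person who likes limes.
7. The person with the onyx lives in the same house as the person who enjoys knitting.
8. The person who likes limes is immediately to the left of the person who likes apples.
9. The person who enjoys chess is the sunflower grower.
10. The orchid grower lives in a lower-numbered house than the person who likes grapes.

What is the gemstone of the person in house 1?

From clue 4, the person who likes limes must be in house 1.
Clue 6 places the person who enjoys cooking in house 2.
Clue 8 places the person who likes apples in house 2.
House 4's favorite fruit must be bananas (nothing else left).
By clue 3, the person with the jade is in house 4.
So house 3 gets onyx for gemstone.
House 3's favorite fruit must be grapes (nothing else left).
Clue 2 places the person with the peridot in house 2.
Clue 5 places the rose grower in house 3.
From clue 7, the person who enjoys knitting must be in house 3.
House 1's gemstone must be pearl (nothing else left).
House 1 hobby: only chess fits.
So house 4 gets yoga for hobby.
The only flower still possible for house 4 is carnation.
That leaves sunflower as the flower for house 1.
So house 2 gets orchid for flower.
So: house 1 = pearl/chess/sunflower/limes, house 2 = peridot/cooking/orchid/apples, house 3 = onyx/knitting/rose/grapes, house 4 = jade/yoga/carnation/bananas.

pearl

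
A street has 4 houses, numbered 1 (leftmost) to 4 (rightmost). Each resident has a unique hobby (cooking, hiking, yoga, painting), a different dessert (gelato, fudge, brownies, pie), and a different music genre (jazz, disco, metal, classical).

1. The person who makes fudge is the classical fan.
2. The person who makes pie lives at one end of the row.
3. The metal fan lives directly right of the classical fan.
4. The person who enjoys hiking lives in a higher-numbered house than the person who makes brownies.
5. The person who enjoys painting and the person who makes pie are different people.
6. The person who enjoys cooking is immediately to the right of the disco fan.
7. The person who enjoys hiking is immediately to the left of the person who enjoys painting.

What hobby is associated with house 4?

The only hobby still possible for house 1 is yoga.
The person who enjoys hiking is narrowed to house 2 or 3; consider each.
Placing it in house 2 leads to a contradiction, so it's in house 3.
Clue 7 places the person who enjoys painting in house 4.
So house 2 gets cooking for hobby.
Clue 5: the person who makes pie is in house 1.
Clue 6: the disco fan is in house 1.
So house 4 gets gelato for dessert.
That leaves brownies as the dessert for house 2.
House 3 dessert: only fudge fits.
Clue 1: the classical fan is in house 3.
By clue 3, the metal fan is in house 4.
The only music genre still possible for house 2 is jazz.
So: house 1 = yoga/pie/disco, house 2 = cooking/brownies/jazz, house 3 = hiking/fudge/classical, house 4 = painting/gelato/metal.

painting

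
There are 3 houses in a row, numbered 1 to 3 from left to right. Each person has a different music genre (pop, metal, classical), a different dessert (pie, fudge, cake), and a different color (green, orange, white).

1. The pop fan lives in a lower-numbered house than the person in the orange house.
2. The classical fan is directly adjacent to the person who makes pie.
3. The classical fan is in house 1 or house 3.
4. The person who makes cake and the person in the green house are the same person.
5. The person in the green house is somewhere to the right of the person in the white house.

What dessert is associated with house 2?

pie

House 1's color must be white (nothing else left).
By clue 2, the person who makes pie is in house 2.
So house 1 gets fudge for dessert.
That leaves cake as the dessert for house 3.
The person in the green house is in house 3 (clue 4).
That leaves orange as the color for house 2.
By clue 1, the pop fan is in house 1.
House 2's music genre must be metal (nothing else left).
So house 3 gets classical for music genre.
So: house 1 = pop/fudge/white, house 2 = metal/pie/orange, house 3 = classical/cake/green.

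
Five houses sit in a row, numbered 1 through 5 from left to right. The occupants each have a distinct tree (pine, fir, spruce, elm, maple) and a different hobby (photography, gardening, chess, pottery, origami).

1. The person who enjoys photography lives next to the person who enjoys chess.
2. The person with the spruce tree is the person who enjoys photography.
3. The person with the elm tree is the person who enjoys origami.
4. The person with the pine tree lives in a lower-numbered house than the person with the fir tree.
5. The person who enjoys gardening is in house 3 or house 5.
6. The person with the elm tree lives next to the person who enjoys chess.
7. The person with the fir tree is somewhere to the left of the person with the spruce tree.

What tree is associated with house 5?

The person who enjoys gardening is narrowed to house 3 or 5; consider each.
Placing it in house 3 leads to a contradiction, so it's in house 5.
House 5 tree: only maple fits.
The person with the fir tree is narrowed to house 2 or 3; consider each.
Placing it in house 2 leads to a contradiction, so it's in house 3.
From clue 7, the person with the spruce tree must be in house 4.
The person who enjoys photography is in house 4 (clue 2).
From clue 1, the person who enjoys chess must be in house 3.
From clue 6, the person with the elm tree must be in house 2.
That leaves pine as the tree for house 1.
By clue 3, the person who enjoys origami is in house 2.
That leaves pottery as the hobby for house 1.
So: house 1 = pine/pottery, house 2 = elm/origami, house 3 = fir/chess, house 4 = spruce/photography, house 5 = maple/gardening.

maple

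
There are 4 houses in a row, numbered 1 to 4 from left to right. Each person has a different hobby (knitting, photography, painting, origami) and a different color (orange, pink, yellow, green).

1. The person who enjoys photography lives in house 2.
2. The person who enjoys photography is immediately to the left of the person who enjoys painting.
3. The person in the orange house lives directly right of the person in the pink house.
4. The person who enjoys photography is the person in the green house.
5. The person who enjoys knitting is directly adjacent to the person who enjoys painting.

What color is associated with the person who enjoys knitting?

orange

Clue 1 places the person who enjoys photography in house 2.
Clue 2: the person who enjoys painting is in house 3.
Clue 4 places the person in the green house in house 2.
House 1's hobby must be origami (nothing else left).
House 4 hobby: only knitting fits.
The person in the orange house is in house 4 (clue 3).
Clue 3 places the person in the pink house in house 3.
The only color still possible for house 1 is yellow.
So: house 1 = origami/yellow, house 2 = photography/green, house 3 = painting/pink, house 4 = knitting/orange.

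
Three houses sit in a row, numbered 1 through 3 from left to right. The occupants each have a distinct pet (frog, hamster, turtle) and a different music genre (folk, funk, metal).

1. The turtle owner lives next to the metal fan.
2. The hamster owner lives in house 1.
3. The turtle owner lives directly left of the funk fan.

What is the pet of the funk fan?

Clue 2: the hamster owner is in house 1.
The only pet still possible for house 2 is turtle.
House 3 pet: only frog fits.
Clue 3: the funk fan is in house 3.
House 1's music genre must be metal (nothing else left).
House 2's music genre must be folk (nothing else left).
So: house 1 = hamster/metal, house 2 = turtle/folk, house 3 = frog/funk.

frog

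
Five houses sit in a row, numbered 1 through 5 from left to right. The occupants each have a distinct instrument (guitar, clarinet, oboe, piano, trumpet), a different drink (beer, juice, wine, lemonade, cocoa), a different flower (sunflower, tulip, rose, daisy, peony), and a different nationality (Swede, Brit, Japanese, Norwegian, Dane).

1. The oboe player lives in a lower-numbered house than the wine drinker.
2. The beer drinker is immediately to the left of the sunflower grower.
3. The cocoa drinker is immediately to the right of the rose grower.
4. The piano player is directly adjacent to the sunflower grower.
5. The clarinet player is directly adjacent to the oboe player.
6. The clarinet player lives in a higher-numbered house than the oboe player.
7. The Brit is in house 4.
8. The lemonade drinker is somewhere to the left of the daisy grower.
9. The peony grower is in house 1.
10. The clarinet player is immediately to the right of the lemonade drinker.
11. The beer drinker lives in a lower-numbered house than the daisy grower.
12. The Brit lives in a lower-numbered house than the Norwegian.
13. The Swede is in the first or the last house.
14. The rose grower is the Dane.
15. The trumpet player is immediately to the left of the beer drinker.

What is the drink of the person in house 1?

juice

By clue 7, the Brit is in house 4.
Clue 9 places the peony grower in house 1.
Clue 12 places the Norwegian in house 5.
That leaves Swede as the nationality for house 1.
The cocoa drinker is narrowed to house 3 or 4; consider each.
Placing it in house 4 leads to a contradiction, so it's in house 3.
Clue 3: the rose grower is in house 2.
By clue 14, the Dane is in house 2.
House 3 nationality: only Japanese fits.
The piano player is narrowed to house 2 or 4; consider each.
Placing it in house 4 leads to a contradiction, so it's in house 2.
Clue 4: the sunflower grower is in house 3.
By clue 2, the beer drinker is in house 2.
Clue 5 places the oboe player in house 4.
By clue 6, the clarinet player is in house 5.
From clue 10, the lemonade drinker must be in house 4.
By clue 15, the trumpet player is in house 1.
That leaves guitar as the instrument for house 3.
That leaves juice as the drink for house 1.
House 5 drink: only wine fits.
Clue 8 places the daisy grower in house 5.
That leaves tulip as the flower for house 4.
So: house 1 = trumpet/juice/peony/Swede, house 2 = piano/beer/rose/Dane, house 3 = guitar/cocoa/sunflower/Japanese, house 4 = oboe/lemonade/tulip/Brit, house 5 = clarinet/wine/daisy/Norwegian.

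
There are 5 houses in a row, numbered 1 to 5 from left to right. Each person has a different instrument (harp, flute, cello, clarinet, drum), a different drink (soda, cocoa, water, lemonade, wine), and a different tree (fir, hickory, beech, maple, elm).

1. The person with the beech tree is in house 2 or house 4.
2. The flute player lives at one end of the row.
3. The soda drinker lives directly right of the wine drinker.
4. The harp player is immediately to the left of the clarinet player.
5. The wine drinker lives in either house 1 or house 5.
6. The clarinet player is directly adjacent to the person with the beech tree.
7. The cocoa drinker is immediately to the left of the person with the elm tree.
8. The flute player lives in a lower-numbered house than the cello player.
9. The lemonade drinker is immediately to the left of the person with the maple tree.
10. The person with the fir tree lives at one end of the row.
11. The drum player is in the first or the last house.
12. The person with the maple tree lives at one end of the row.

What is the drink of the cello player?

The wine drinker is in house 1 (clue 5).
Clue 8: the flute player is in house 1.
Clue 12: the person with the maple tree is in house 5.
House 5's instrument must be drum (nothing else left).
Clue 3: the soda drinker is in house 2.
Clue 4 places the harp player in house 2.
By clue 9, the lemonade drinker is in house 4.
The only instrument still possible for house 3 is clarinet.
That leaves cello as the instrument for house 4.
House 3 drink: only cocoa fits.
So house 5 gets water for drink.
House 1 tree: only fir fits.
The person with the elm tree is in house 4 (clue 7).
House 3 tree: only hickory fits.
House 2 tree: only beech fits.
So: house 1 = flute/wine/fir, house 2 = harp/soda/beech, house 3 = clarinet/cocoa/hickory, house 4 = cello/lemonade/elm, house 5 = drum/water/maple.

lemonade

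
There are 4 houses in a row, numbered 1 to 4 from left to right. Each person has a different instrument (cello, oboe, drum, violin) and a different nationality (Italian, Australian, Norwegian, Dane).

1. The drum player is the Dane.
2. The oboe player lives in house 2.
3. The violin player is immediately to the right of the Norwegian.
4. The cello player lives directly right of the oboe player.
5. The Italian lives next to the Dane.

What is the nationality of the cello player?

Norwegian

The oboe player is in house 2 (clue 2).
Clue 4: the cello player is in house 3.
That leaves drum as the instrument for house 1.
That leaves violin as the instrument for house 4.
The Dane is in house 1 (clue 1).
By clue 3, the Norwegian is in house 3.
Clue 5: the Italian is in house 2.
The only nationality still possible for house 4 is Australian.
So: house 1 = drum/Dane, house 2 = oboe/Italian, house 3 = cello/Norwegian, house 4 = violin/Australian.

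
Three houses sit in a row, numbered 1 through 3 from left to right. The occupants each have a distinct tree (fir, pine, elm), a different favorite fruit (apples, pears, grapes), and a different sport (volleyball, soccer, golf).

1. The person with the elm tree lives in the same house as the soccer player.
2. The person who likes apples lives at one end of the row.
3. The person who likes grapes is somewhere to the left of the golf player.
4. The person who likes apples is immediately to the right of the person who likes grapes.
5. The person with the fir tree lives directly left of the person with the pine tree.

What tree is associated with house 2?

fir

By clue 4, the person who likes apples is in house 3.
Clue 4 places the person who likes grapes in house 2.
House 1 favorite fruit: only pears fits.
The golf player is in house 3 (clue 3).
The only tree still possible for house 3 is pine.
From clue 5, the person with the fir tree must be in house 2.
House 1's tree must be elm (nothing else left).
By clue 1, the soccer player is in house 1.
That leaves volleyball as the sport for house 2.
So: house 1 = elm/pears/soccer, house 2 = fir/grapes/volleyball, house 3 = pine/apples/golf.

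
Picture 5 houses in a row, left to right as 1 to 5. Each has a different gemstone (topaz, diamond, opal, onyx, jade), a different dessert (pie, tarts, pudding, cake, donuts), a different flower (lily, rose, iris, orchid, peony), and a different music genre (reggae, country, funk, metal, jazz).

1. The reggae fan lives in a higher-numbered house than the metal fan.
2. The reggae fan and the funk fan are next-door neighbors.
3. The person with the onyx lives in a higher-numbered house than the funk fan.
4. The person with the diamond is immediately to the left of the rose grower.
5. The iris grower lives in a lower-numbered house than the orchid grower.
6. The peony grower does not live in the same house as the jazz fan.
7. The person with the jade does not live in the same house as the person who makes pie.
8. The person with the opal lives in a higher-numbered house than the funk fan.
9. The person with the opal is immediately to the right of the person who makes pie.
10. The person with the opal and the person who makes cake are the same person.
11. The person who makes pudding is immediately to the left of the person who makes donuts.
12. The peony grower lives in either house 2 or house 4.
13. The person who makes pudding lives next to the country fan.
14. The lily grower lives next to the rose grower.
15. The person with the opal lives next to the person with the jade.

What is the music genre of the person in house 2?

The peony grower is narrowed to house 2 or 4; consider each.
Placing it in house 4 leads to a contradiction, so it's in house 2.
So house 1 gets iris for flower.
The person with the diamond is narrowed to house 2 or 3 or 4; consider each.
Placing it in house 3 and house 4 leads to a contradiction, so it's in house 2.
Clue 4: the rose grower is in house 3.
By clue 14, the lily grower is in house 4.
That leaves orchid as the flower for house 5.
House 1 gemstone: only topaz fits.
The person with the jade is narrowed to house 3 or 4 or 5; consider each.
Placing it in house 3 and house 5 leads to a contradiction, so it's in house 4.
Clue 15 places the person with the opal in house 3.
So house 5 gets onyx for gemstone.
Clue 9 places the person who makes pie in house 2.
Clue 10: the person who makes cake is in house 3.
Clue 11: the person who makes pudding is in house 4.
Clue 11: the person who makes donuts is in house 5.
House 1's dessert must be tarts (nothing else left).
So house 4 gets jazz for music genre.
So house 5 gets country for music genre.
That leaves reggae as the music genre for house 3.
By clue 2, the funk fan is in house 2.
That leaves metal as the music genre for house 1.
So: house 1 = topaz/tarts/iris/metal, house 2 = diamond/pie/peony/funk, house 3 = opal/cake/rose/reggae, house 4 = jade/pudding/lily/jazz, house 5 = onyx/donuts/orchid/country.

funk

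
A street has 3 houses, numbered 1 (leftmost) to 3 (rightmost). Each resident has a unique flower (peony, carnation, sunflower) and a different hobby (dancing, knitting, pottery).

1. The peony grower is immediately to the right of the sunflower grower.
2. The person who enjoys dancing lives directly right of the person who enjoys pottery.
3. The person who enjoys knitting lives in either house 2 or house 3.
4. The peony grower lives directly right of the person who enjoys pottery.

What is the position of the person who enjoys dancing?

House 1 hobby: only pottery fits.
The person who enjoys dancing is in house 2 (clue 2).
Clue 4 places the peony grower in house 2.
So house 1 gets sunflower for flower.
The only flower still possible for house 3 is carnation.
So house 3 gets knitting for hobby.
So: house 1 = sunflower/pottery, house 2 = peony/dancing, house 3 = carnation/knitting.

2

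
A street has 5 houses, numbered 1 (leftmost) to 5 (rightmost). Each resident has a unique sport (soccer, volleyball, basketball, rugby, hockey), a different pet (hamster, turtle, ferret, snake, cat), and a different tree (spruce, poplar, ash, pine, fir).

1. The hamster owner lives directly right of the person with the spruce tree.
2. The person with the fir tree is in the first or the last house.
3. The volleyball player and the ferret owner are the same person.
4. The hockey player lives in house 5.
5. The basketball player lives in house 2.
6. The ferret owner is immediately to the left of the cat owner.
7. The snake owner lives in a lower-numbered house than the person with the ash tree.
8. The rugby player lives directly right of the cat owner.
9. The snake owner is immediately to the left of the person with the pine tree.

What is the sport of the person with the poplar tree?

basketball

Clue 4 places the hockey player in house 5.
By clue 5, the basketball player is in house 2.
From clue 8, the rugby player must be in house 3.
From clue 8, the cat owner must be in house 2.
The volleyball player is in house 1 (clue 3).
Clue 3: the ferret owner is in house 1.
So house 4 gets soccer for sport.
The snake owner is narrowed to house 3 or 4; consider each.
Placing it in house 4 leads to a contradiction, so it's in house 3.
From clue 9, the person with the pine tree must be in house 4.
Clue 1 places the hamster owner in house 4.
By clue 1, the person with the spruce tree is in house 3.
House 5 pet: only turtle fits.
House 1 tree: only fir fits.
So house 2 gets poplar for tree.
House 5 tree: only ash fits.
So: house 1 = volleyball/ferret/fir, house 2 = basketball/cat/poplar, house 3 = rugby/snake/spruce, house 4 = soccer/hamster/pine, house 5 = hockey/turtle/ash.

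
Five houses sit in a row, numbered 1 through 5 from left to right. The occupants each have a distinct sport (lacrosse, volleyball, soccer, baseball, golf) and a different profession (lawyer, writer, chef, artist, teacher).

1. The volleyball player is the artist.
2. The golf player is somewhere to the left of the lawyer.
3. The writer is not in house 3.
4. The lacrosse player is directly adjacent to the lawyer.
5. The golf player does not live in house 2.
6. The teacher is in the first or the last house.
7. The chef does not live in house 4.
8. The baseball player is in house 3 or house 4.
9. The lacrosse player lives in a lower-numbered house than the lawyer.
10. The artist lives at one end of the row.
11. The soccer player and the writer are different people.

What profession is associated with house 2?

chef

The baseball player is narrowed to house 3 or 4; consider each.
Placing it in house 3 leads to a contradiction, so it's in house 4.
The golf player is narrowed to house 1 or 3; consider each.
Placing it in house 3 leads to a contradiction, so it's in house 1.
The artist is in house 5 (clue 1).
The only sport still possible for house 5 is volleyball.
That leaves teacher as the profession for house 1.
The lacrosse player is narrowed to house 2 or 3; consider each.
Placing it in house 3 leads to a contradiction, so it's in house 2.
Clue 4 places the lawyer in house 3.
So house 3 gets soccer for sport.
So house 2 gets chef for profession.
House 4 profession: only writer fits.
So: house 1 = golf/teacher, house 2 = lacrosse/chef, house 3 = soccer/lawyer, house 4 = baseball/writer, house 5 = volleyball/artist.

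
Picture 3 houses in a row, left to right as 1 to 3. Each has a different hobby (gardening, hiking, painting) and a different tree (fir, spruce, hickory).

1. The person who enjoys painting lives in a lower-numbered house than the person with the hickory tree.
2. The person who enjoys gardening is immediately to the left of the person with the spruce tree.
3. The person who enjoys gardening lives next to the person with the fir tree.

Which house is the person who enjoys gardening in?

2

House 3's hobby must be hiking (nothing else left).
So house 1 gets fir for tree.
The person who enjoys gardening is in house 2 (clue 3).
So house 1 gets painting for hobby.
The person with the spruce tree is in house 3 (clue 2).
That leaves hickory as the tree for house 2.
So: house 1 = painting/fir, house 2 = gardening/hickory, house 3 = hiking/spruce.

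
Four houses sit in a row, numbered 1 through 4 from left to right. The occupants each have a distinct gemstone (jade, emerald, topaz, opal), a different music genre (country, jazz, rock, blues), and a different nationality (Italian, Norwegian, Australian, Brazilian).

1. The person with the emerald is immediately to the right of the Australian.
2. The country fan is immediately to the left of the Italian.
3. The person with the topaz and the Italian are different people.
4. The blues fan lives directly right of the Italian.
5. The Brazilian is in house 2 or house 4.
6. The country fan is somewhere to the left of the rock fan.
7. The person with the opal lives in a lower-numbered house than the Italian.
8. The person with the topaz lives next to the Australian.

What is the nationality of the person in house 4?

Brazilian

The person with the opal is narrowed to house 1 or 2; consider each.
Placing it in house 1 leads to a contradiction, so it's in house 2.
Clue 7: the Italian is in house 3.
Clue 1 places the person with the emerald in house 3.
Clue 1 places the Australian in house 2.
Clue 2: the country fan is in house 2.
From clue 4, the blues fan must be in house 4.
The person with the topaz is in house 1 (clue 8).
The only gemstone still possible for house 4 is jade.
House 1's music genre must be jazz (nothing else left).
So house 3 gets rock for music genre.
So house 1 gets Norwegian for nationality.
That leaves Brazilian as the nationality for house 4.
So: house 1 = topaz/jazz/Norwegian, house 2 = opal/country/Australian, house 3 = emerald/rock/Italian, house 4 = jade/blues/Brazilian.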